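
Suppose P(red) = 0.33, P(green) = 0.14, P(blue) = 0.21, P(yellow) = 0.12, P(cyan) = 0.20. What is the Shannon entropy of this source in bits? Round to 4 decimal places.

H = −Σ pᵢ log₂ pᵢ.
−0.33·log₂(0.33) = 0.5278
−0.14·log₂(0.14) = 0.3971
−0.21·log₂(0.21) = 0.4728
−0.12·log₂(0.12) = 0.3671
−0.20·log₂(0.20) = 0.4644
Sum ≈ 2.2292 → 2.2292 bits.

2.2292 bits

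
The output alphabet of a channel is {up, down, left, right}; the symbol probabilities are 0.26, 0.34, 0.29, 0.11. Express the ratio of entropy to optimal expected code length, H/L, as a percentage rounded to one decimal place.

Entropy H = −Σ p log₂ p ≈ 1.9027 bits.
Huffman merges: 11/100+13/50→37/100; 29/100+17/50→63/100; 37/100+63/100→1. L = 2 ≈ 2.0000.
Efficiency = H/L = 1.9027/2.0000 = 95.1%.

95.1%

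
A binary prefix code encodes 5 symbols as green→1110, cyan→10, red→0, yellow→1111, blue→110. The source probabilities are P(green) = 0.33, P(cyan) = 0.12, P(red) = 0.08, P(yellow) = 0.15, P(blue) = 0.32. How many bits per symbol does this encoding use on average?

3.2 bits/symbol

L̄ = Σ pᵢ·ℓᵢ = 0.33·4 + 0.12·2 + 0.08·1 + 0.15·4 + 0.32·3 = 3.2 bits/symbol.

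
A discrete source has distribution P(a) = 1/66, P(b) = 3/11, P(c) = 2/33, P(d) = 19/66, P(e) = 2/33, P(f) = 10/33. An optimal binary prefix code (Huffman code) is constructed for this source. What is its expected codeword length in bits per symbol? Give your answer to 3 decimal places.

Repeatedly combine the two least-probable nodes; the expected code length is the sum of the merged weights.
merge 1/66 + 2/33 → 5/66
merge 2/33 + 5/66 → 3/22
merge 3/22 + 3/11 → 9/22
merge 19/66 + 10/33 → 13/22
merge 9/22 + 13/22 → 1
L = 5/66 + 3/22 + 9/22 + 13/22 + 1 = 73/33 ≈ 2.212 bits/symbol.

2.212 bits/symbol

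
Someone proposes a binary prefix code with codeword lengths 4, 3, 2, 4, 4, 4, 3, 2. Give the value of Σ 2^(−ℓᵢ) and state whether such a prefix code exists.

1; yes

With common denominator 2^4 = 16: Σ 2^(−ℓᵢ) = 1/16 + 2/16 + 4/16 + 1/16 + 1/16 + 1/16 + 2/16 + 4/16 = 16/16 = 1.
Kraft's inequality requires Σ ≤ 1; here Σ = 1 ≤ 1, so such a prefix code exists.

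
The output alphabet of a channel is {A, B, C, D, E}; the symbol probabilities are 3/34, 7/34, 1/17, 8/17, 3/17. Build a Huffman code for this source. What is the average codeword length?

Repeatedly combine the two least-probable nodes; the expected code length is the sum of the merged weights.
merge 1/17 + 3/34 → 5/34
merge 5/34 + 3/17 → 11/34
merge 7/34 + 11/34 → 9/17
merge 8/17 + 9/17 → 1
L = 5/34 + 11/34 + 9/17 + 1 = 2 bits/symbol.

2 bits/symbol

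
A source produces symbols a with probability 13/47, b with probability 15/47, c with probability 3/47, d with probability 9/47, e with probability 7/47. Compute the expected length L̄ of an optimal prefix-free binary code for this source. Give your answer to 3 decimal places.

2.213 bits/symbol

Repeatedly combine the two least-probable nodes; the expected code length is the sum of the merged weights.
merge 3/47 + 7/47 → 10/47
merge 9/47 + 10/47 → 19/47
merge 13/47 + 15/47 → 28/47
merge 19/47 + 28/47 → 1
L = 10/47 + 19/47 + 28/47 + 1 = 104/47 ≈ 2.213 bits/symbol.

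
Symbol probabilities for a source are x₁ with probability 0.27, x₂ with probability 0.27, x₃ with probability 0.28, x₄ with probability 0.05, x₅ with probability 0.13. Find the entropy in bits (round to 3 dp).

H = −Σ pᵢ log₂ pᵢ.
−0.27·log₂(0.27) = 0.5100
−0.27·log₂(0.27) = 0.5100
−0.28·log₂(0.28) = 0.5142
−0.05·log₂(0.05) = 0.2161
−0.13·log₂(0.13) = 0.3826
Sum ≈ 2.1330 → 2.133 bits.

2.133 bits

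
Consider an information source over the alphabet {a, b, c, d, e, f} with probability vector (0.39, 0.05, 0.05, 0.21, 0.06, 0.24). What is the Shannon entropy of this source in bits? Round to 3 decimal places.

2.172 bits

H = −Σ pᵢ log₂ pᵢ.
−0.39·log₂(0.39) = 0.5298
−0.05·log₂(0.05) = 0.2161
−0.05·log₂(0.05) = 0.2161
−0.21·log₂(0.21) = 0.4728
−0.06·log₂(0.06) = 0.2435
−0.24·log₂(0.24) = 0.4941
Sum ≈ 2.1725 → 2.172 bits.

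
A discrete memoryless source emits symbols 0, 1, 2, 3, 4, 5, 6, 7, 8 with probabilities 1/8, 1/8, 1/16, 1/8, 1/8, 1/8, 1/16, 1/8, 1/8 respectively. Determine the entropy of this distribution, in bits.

Each probability is a power of 1/2, so log₂(1/p) is an integer.
H = Σ p·log₂(1/p) = 1/8·3 + 1/8·3 + 1/16·4 + 1/8·3 + 1/8·3 + 1/8·3 + 1/16·4 + 1/8·3 + 1/8·3 = 3.125 bits.

3.125 bits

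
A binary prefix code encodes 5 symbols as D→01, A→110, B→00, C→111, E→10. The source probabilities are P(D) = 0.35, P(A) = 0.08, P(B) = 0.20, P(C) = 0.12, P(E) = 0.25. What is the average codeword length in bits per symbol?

L̄ = Σ pᵢ·ℓᵢ = 0.35·2 + 0.08·3 + 0.20·2 + 0.12·3 + 0.25·2 = 2.2 bits/symbol.

2.2 bits/symbol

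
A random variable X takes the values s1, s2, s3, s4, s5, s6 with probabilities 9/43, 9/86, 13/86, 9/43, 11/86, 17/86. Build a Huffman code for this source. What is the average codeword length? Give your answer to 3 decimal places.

2.581 bits/symbol

Repeatedly combine the two least-probable nodes; the expected code length is the sum of the merged weights.
merge 9/86 + 11/86 → 10/43
merge 13/86 + 17/86 → 15/43
merge 9/43 + 9/43 → 18/43
merge 10/43 + 15/43 → 25/43
merge 18/43 + 25/43 → 1
L = 10/43 + 15/43 + 18/43 + 25/43 + 1 = 111/43 ≈ 2.581 bits/symbol.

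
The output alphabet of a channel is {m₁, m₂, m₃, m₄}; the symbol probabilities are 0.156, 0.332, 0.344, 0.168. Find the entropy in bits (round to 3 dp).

1.908 bits

H = −Σ pᵢ log₂ pᵢ.
−0.156·log₂(0.156) = 0.4181
−0.332·log₂(0.332) = 0.5281
−0.344·log₂(0.344) = 0.5296
−0.168·log₂(0.168) = 0.4323
Sum ≈ 1.9082 → 1.908 bits.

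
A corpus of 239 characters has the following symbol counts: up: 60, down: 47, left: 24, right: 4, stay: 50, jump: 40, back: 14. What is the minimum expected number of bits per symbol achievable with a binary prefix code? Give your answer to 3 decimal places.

2.594 bits/symbol

Probabilities are the counts divided by 239.
Repeatedly combine the two least-probable nodes; the expected code length is the sum of the merged weights.
merge 4/239 + 14/239 → 18/239
merge 18/239 + 24/239 → 42/239
merge 40/239 + 42/239 → 82/239
merge 47/239 + 50/239 → 97/239
merge 60/239 + 82/239 → 142/239
merge 97/239 + 142/239 → 1
L = 18/239 + 42/239 + 82/239 + 97/239 + 142/239 + 1 = 620/239 ≈ 2.594 bits/symbol.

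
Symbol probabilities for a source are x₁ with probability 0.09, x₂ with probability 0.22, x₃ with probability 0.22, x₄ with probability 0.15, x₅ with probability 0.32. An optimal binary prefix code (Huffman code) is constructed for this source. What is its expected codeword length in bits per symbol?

2.24 bits/symbol

Repeatedly combine the two least-probable nodes; the expected code length is the sum of the merged weights.
merge 9/100 + 3/20 → 6/25
merge 11/50 + 11/50 → 11/25
merge 6/25 + 8/25 → 14/25
merge 11/25 + 14/25 → 1
L = 6/25 + 11/25 + 14/25 + 1 = 56/25 = 2.24 bits/symbol.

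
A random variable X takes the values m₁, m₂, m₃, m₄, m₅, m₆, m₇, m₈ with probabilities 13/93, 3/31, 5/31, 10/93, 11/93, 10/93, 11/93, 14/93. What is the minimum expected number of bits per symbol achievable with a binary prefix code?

Repeatedly combine the two least-probable nodes; the expected code length is the sum of the merged weights.
merge 3/31 + 10/93 → 19/93
merge 10/93 + 11/93 → 7/31
merge 11/93 + 13/93 → 8/31
merge 14/93 + 5/31 → 29/93
merge 19/93 + 7/31 → 40/93
merge 8/31 + 29/93 → 53/93
merge 40/93 + 53/93 → 1
L = 19/93 + 7/31 + 8/31 + 29/93 + 40/93 + 53/93 + 1 = 3 bits/symbol.

3 bits/symbol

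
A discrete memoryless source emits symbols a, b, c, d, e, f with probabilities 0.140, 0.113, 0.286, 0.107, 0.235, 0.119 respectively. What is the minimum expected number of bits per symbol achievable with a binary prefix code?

2.479 bits/symbol

Repeatedly combine the two least-probable nodes; the expected code length is the sum of the merged weights.
merge 107/1000 + 113/1000 → 11/50
merge 119/1000 + 7/50 → 259/1000
merge 11/50 + 47/200 → 91/200
merge 259/1000 + 143/500 → 109/200
merge 91/200 + 109/200 → 1
L = 11/50 + 259/1000 + 91/200 + 109/200 + 1 = 2479/1000 = 2.479 bits/symbol.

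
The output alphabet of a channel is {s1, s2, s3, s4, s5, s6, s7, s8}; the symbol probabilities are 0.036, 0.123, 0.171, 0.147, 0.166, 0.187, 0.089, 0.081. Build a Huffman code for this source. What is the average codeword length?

2.93 bits/symbol

Repeatedly combine the two least-probable nodes; the expected code length is the sum of the merged weights.
merge 9/250 + 81/1000 → 117/1000
merge 89/1000 + 117/1000 → 103/500
merge 123/1000 + 147/1000 → 27/100
merge 83/500 + 171/1000 → 337/1000
merge 187/1000 + 103/500 → 393/1000
merge 27/100 + 337/1000 → 607/1000
merge 393/1000 + 607/1000 → 1
L = 117/1000 + 103/500 + 27/100 + 337/1000 + 393/1000 + 607/1000 + 1 = 293/100 = 2.93 bits/symbol.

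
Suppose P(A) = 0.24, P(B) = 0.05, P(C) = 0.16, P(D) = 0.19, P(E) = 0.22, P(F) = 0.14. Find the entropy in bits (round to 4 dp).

H = −Σ pᵢ log₂ pᵢ.
−0.24·log₂(0.24) = 0.4941
−0.05·log₂(0.05) = 0.2161
−0.16·log₂(0.16) = 0.4230
−0.19·log₂(0.19) = 0.4552
−0.22·log₂(0.22) = 0.4806
−0.14·log₂(0.14) = 0.3971
Sum ≈ 2.4662 → 2.4662 bits.

2.4662 bits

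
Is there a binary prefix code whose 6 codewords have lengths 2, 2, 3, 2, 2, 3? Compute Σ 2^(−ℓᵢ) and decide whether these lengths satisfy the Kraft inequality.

1.25; no

With common denominator 2^3 = 8: Σ 2^(−ℓᵢ) = 2/8 + 2/8 + 1/8 + 2/8 + 2/8 + 1/8 = 10/8 = 1.25.
Kraft's inequality requires Σ ≤ 1; here Σ = 1.25 > 1, so no such prefix code exists.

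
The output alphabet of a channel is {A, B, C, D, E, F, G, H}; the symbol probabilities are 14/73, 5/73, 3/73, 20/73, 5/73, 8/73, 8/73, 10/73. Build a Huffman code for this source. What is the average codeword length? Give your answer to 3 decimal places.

Repeatedly combine the two least-probable nodes; the expected code length is the sum of the merged weights.
merge 3/73 + 5/73 → 8/73
merge 5/73 + 8/73 → 13/73
merge 8/73 + 8/73 → 16/73
merge 10/73 + 13/73 → 23/73
merge 14/73 + 16/73 → 30/73
merge 20/73 + 23/73 → 43/73
merge 30/73 + 43/73 → 1
L = 8/73 + 13/73 + 16/73 + 23/73 + 30/73 + 43/73 + 1 = 206/73 ≈ 2.822 bits/symbol.

2.822 bits/symbol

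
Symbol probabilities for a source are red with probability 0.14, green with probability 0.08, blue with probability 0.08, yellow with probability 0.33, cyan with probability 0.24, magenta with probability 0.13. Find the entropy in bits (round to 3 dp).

2.385 bits

H = −Σ pᵢ log₂ pᵢ.
−0.14·log₂(0.14) = 0.3971
−0.08·log₂(0.08) = 0.2915
−0.08·log₂(0.08) = 0.2915
−0.33·log₂(0.33) = 0.5278
−0.24·log₂(0.24) = 0.4941
−0.13·log₂(0.13) = 0.3826
Sum ≈ 2.3847 → 2.385 bits.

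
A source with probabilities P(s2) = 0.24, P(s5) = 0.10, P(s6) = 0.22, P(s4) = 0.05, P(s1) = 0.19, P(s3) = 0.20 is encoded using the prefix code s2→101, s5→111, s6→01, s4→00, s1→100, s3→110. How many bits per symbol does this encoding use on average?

L̄ = Σ pᵢ·ℓᵢ = 0.24·3 + 0.10·3 + 0.22·2 + 0.05·2 + 0.19·3 + 0.20·3 = 2.73 bits/symbol.

2.73 bits/symbol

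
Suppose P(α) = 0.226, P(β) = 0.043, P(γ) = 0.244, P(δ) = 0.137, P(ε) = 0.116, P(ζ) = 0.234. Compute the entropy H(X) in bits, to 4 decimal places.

2.4204 bits

H = −Σ pᵢ log₂ pᵢ.
−0.226·log₂(0.226) = 0.4849
−0.043·log₂(0.043) = 0.1952
−0.244·log₂(0.244) = 0.4966
−0.137·log₂(0.137) = 0.3929
−0.116·log₂(0.116) = 0.3605
−0.234·log₂(0.234) = 0.4903
Sum ≈ 2.4204 → 2.4204 bits.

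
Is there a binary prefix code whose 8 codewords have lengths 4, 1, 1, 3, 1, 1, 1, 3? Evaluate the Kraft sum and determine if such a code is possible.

With common denominator 2^4 = 16: Σ 2^(−ℓᵢ) = 1/16 + 8/16 + 8/16 + 2/16 + 8/16 + 8/16 + 8/16 + 2/16 = 45/16 = 2.8125.
Kraft's inequality requires Σ ≤ 1; here Σ = 2.8125 > 1, so no such prefix code exists.

2.8125; no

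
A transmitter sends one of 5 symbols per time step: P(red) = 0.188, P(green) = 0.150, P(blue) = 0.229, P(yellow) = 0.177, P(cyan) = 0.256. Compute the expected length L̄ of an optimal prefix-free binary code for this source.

2.327 bits/symbol

Repeatedly combine the two least-probable nodes; the expected code length is the sum of the merged weights.
merge 3/20 + 177/1000 → 327/1000
merge 47/250 + 229/1000 → 417/1000
merge 32/125 + 327/1000 → 583/1000
merge 417/1000 + 583/1000 → 1
L = 327/1000 + 417/1000 + 583/1000 + 1 = 2327/1000 = 2.327 bits/symbol.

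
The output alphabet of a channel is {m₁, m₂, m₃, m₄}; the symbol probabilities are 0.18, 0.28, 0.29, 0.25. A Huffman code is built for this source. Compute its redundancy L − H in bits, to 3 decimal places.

0.023 bits

Entropy H = −Σ p log₂ p ≈ 1.9774 bits.
Huffman merges: 9/50+1/4→43/100; 7/25+29/100→57/100; 43/100+57/100→1. L = 2 ≈ 2.0000.
L − H = 2.0000 − 1.9774 = 0.023 bits.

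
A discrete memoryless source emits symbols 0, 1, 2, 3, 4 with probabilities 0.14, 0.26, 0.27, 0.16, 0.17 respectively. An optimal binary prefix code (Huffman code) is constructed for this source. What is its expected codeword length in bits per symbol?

Repeatedly combine the two least-probable nodes; the expected code length is the sum of the merged weights.
merge 7/50 + 4/25 → 3/10
merge 17/100 + 13/50 → 43/100
merge 27/100 + 3/10 → 57/100
merge 43/100 + 57/100 → 1
L = 3/10 + 43/100 + 57/100 + 1 = 23/10 = 2.3 bits/symbol.

2.3 bits/symbol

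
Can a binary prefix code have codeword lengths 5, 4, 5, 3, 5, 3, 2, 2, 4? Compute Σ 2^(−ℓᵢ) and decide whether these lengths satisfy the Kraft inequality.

With common denominator 2^5 = 32: Σ 2^(−ℓᵢ) = 1/32 + 2/32 + 1/32 + 4/32 + 1/32 + 4/32 + 8/32 + 8/32 + 2/32 = 31/32 = 0.96875.
Kraft's inequality requires Σ ≤ 1; here Σ = 0.96875 ≤ 1, so such a prefix code exists.

0.96875; yes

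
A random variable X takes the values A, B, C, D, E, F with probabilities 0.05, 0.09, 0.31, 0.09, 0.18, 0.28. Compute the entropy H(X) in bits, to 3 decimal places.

2.325 bits

H = −Σ pᵢ log₂ pᵢ.
−0.05·log₂(0.05) = 0.2161
−0.09·log₂(0.09) = 0.3127
−0.31·log₂(0.31) = 0.5238
−0.09·log₂(0.09) = 0.3127
−0.18·log₂(0.18) = 0.4453
−0.28·log₂(0.28) = 0.5142
Sum ≈ 2.3247 → 2.325 bits.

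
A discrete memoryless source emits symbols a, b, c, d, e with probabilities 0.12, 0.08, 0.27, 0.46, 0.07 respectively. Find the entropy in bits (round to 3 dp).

H = −Σ pᵢ log₂ pᵢ.
−0.12·log₂(0.12) = 0.3671
−0.08·log₂(0.08) = 0.2915
−0.27·log₂(0.27) = 0.5100
−0.46·log₂(0.46) = 0.5153
−0.07·log₂(0.07) = 0.2686
Sum ≈ 1.9525 → 1.952 bits.

1.952 bits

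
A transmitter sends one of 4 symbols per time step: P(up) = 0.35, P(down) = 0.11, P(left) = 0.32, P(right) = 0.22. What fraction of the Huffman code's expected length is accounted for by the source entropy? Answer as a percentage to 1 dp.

95.3%

Entropy H = −Σ p log₂ p ≈ 1.8870 bits.
Huffman merges: 11/100+11/50→33/100; 8/25+33/100→13/20; 7/20+13/20→1. L = 99/50 ≈ 1.9800.
Efficiency = H/L = 1.8870/1.9800 = 95.3%.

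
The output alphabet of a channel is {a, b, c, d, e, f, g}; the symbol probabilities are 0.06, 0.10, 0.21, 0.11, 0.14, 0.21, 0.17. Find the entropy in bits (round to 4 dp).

H = −Σ pᵢ log₂ pᵢ.
−0.06·log₂(0.06) = 0.2435
−0.10·log₂(0.10) = 0.3322
−0.21·log₂(0.21) = 0.4728
−0.11·log₂(0.11) = 0.3503
−0.14·log₂(0.14) = 0.3971
−0.21·log₂(0.21) = 0.4728
−0.17·log₂(0.17) = 0.4346
Sum ≈ 2.7034 → 2.7034 bits.

2.7034 bits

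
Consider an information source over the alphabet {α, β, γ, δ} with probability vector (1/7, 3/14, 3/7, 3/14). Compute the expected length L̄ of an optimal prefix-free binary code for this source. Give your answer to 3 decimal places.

Repeatedly combine the two least-probable nodes; the expected code length is the sum of the merged weights.
merge 1/7 + 3/14 → 5/14
merge 3/14 + 5/14 → 4/7
merge 3/7 + 4/7 → 1
L = 5/14 + 4/7 + 1 = 27/14 ≈ 1.929 bits/symbol.

1.929 bits/symbol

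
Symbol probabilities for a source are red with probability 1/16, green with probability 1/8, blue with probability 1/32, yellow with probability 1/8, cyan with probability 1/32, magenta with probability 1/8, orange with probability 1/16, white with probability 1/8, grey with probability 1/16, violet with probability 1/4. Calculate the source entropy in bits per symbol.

3.0625 bits

Each probability is a power of 1/2, so log₂(1/p) is an integer.
H = Σ p·log₂(1/p) = 1/16·4 + 1/8·3 + 1/32·5 + 1/8·3 + 1/32·5 + 1/8·3 + 1/16·4 + 1/8·3 + 1/16·4 + 1/4·2 = 3.0625 bits.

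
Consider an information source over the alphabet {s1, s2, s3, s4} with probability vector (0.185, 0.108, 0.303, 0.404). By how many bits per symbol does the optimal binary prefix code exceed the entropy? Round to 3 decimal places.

0.042 bits

Entropy H = −Σ p log₂ p ≈ 1.8474 bits.
Huffman merges: 27/250+37/200→293/1000; 293/1000+303/1000→149/250; 101/250+149/250→1. L = 1889/1000 ≈ 1.8890.
L − H = 1.8890 − 1.8474 = 0.042 bits.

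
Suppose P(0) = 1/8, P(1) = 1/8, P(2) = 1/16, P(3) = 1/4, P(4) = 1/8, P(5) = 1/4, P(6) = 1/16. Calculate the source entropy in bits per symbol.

2.625 bits

Each probability is a power of 1/2, so log₂(1/p) is an integer.
H = Σ p·log₂(1/p) = 1/8·3 + 1/8·3 + 1/16·4 + 1/4·2 + 1/8·3 + 1/4·2 + 1/16·4 = 2.625 bits.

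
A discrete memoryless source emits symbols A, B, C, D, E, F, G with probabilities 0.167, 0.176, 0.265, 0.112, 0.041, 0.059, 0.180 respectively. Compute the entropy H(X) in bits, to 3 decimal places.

H = −Σ pᵢ log₂ pᵢ.
−0.167·log₂(0.167) = 0.4312
−0.176·log₂(0.176) = 0.4411
−0.265·log₂(0.265) = 0.5077
−0.112·log₂(0.112) = 0.3537
−0.041·log₂(0.041) = 0.1889
−0.059·log₂(0.059) = 0.2409
−0.180·log₂(0.180) = 0.4453
Sum ≈ 2.6089 → 2.609 bits.

2.609 bits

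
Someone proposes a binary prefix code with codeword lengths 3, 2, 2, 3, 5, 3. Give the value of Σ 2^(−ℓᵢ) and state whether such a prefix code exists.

0.90625; yes

With common denominator 2^5 = 32: Σ 2^(−ℓᵢ) = 4/32 + 8/32 + 8/32 + 4/32 + 1/32 + 4/32 = 29/32 = 0.90625.
Kraft's inequality requires Σ ≤ 1; here Σ = 0.90625 ≤ 1, so such a prefix code exists.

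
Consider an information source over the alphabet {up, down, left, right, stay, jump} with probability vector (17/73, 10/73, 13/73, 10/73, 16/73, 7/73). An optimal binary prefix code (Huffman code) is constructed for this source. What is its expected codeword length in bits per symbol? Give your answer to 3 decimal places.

2.548 bits/symbol

Repeatedly combine the two least-probable nodes; the expected code length is the sum of the merged weights.
merge 7/73 + 10/73 → 17/73
merge 10/73 + 13/73 → 23/73
merge 16/73 + 17/73 → 33/73
merge 17/73 + 23/73 → 40/73
merge 33/73 + 40/73 → 1
L = 17/73 + 23/73 + 33/73 + 40/73 + 1 = 186/73 ≈ 2.548 bits/symbol.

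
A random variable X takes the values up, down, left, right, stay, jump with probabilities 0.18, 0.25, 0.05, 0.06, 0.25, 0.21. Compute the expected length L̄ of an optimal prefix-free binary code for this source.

2.4 bits/symbol

Repeatedly combine the two least-probable nodes; the expected code length is the sum of the merged weights.
merge 1/20 + 3/50 → 11/100
merge 11/100 + 9/50 → 29/100
merge 21/100 + 1/4 → 23/50
merge 1/4 + 29/100 → 27/50
merge 23/50 + 27/50 → 1
L = 11/100 + 29/100 + 23/50 + 27/50 + 1 = 12/5 = 2.4 bits/symbol.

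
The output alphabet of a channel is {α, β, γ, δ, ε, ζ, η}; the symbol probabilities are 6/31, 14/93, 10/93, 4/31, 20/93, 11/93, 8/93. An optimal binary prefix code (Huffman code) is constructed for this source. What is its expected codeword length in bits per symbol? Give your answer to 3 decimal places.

2.785 bits/symbol

Repeatedly combine the two least-probable nodes; the expected code length is the sum of the merged weights.
merge 8/93 + 10/93 → 6/31
merge 11/93 + 4/31 → 23/93
merge 14/93 + 6/31 → 32/93
merge 6/31 + 20/93 → 38/93
merge 23/93 + 32/93 → 55/93
merge 38/93 + 55/93 → 1
L = 6/31 + 23/93 + 32/93 + 38/93 + 55/93 + 1 = 259/93 ≈ 2.785 bits/symbol.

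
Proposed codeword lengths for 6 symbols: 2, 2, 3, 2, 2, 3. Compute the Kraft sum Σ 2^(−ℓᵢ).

1.25

With common denominator 2^3 = 8: Σ 2^(−ℓᵢ) = 2/8 + 2/8 + 1/8 + 2/8 + 2/8 + 1/8 = 10/8 = 1.25.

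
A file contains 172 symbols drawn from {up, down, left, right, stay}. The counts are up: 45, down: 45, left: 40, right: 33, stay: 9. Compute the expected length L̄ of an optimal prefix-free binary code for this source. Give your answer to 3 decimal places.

Probabilities are the counts divided by 172.
Repeatedly combine the two least-probable nodes; the expected code length is the sum of the merged weights.
merge 9/172 + 33/172 → 21/86
merge 10/43 + 21/86 → 41/86
merge 45/172 + 45/172 → 45/86
merge 41/86 + 45/86 → 1
L = 21/86 + 41/86 + 45/86 + 1 = 193/86 ≈ 2.244 bits/symbol.

2.244 bits/symbol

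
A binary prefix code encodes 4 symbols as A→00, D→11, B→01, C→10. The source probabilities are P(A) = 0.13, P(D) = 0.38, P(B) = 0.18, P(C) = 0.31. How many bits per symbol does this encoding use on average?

2 bits/symbol

L̄ = Σ pᵢ·ℓᵢ = 0.13·2 + 0.38·2 + 0.18·2 + 0.31·2 = 2 bits/symbol.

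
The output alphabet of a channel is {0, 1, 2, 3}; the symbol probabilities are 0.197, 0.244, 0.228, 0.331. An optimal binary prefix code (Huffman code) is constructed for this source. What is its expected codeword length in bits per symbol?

2 bits/symbol

Repeatedly combine the two least-probable nodes; the expected code length is the sum of the merged weights.
merge 197/1000 + 57/250 → 17/40
merge 61/250 + 331/1000 → 23/40
merge 17/40 + 23/40 → 1
L = 17/40 + 23/40 + 1 = 2 bits/symbol.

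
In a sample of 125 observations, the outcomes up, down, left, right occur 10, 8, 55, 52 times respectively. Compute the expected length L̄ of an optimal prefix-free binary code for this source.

Probabilities are the counts divided by 125.
Repeatedly combine the two least-probable nodes; the expected code length is the sum of the merged weights.
merge 8/125 + 2/25 → 18/125
merge 18/125 + 52/125 → 14/25
merge 11/25 + 14/25 → 1
L = 18/125 + 14/25 + 1 = 213/125 = 1.704 bits/symbol.

1.704 bits/symbol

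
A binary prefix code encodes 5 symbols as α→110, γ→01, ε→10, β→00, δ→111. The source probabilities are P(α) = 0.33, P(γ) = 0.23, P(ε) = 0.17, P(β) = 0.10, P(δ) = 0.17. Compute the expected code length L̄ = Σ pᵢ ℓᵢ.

L̄ = Σ pᵢ·ℓᵢ = 0.33·3 + 0.23·2 + 0.17·2 + 0.10·2 + 0.17·3 = 2.5 bits/symbol.

2.5 bits/symbol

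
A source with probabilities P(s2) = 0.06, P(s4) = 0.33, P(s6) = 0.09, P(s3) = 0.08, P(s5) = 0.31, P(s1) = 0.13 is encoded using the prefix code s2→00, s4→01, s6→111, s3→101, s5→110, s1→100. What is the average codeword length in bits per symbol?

2.61 bits/symbol

L̄ = Σ pᵢ·ℓᵢ = 0.06·2 + 0.33·2 + 0.09·3 + 0.08·3 + 0.31·3 + 0.13·3 = 2.61 bits/symbol.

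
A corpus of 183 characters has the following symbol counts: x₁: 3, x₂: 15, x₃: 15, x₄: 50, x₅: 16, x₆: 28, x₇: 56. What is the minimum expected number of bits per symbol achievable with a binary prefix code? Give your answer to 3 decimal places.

2.519 bits/symbol

Probabilities are the counts divided by 183.
Repeatedly combine the two least-probable nodes; the expected code length is the sum of the merged weights.
merge 1/61 + 5/61 → 6/61
merge 5/61 + 16/183 → 31/183
merge 6/61 + 28/183 → 46/183
merge 31/183 + 46/183 → 77/183
merge 50/183 + 56/183 → 106/183
merge 77/183 + 106/183 → 1
L = 6/61 + 31/183 + 46/183 + 77/183 + 106/183 + 1 = 461/183 ≈ 2.519 bits/symbol.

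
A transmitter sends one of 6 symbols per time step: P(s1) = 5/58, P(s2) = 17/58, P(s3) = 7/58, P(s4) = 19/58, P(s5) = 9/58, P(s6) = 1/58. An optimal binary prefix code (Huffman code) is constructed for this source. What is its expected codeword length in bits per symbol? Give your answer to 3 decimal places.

Repeatedly combine the two least-probable nodes; the expected code length is the sum of the merged weights.
merge 1/58 + 5/58 → 3/29
merge 3/29 + 7/58 → 13/58
merge 9/58 + 13/58 → 11/29
merge 17/58 + 19/58 → 18/29
merge 11/29 + 18/29 → 1
L = 3/29 + 13/58 + 11/29 + 18/29 + 1 = 135/58 ≈ 2.328 bits/symbol.

2.328 bits/symbol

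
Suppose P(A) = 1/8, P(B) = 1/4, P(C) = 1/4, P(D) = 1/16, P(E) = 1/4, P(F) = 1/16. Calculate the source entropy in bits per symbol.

Each probability is a power of 1/2, so log₂(1/p) is an integer.
H = Σ p·log₂(1/p) = 1/8·3 + 1/4·2 + 1/4·2 + 1/16·4 + 1/4·2 + 1/16·4 = 2.375 bits.

2.375 bits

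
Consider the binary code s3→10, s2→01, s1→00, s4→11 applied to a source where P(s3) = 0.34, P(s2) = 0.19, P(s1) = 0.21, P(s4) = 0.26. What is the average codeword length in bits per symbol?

2 bits/symbol

L̄ = Σ pᵢ·ℓᵢ = 0.34·2 + 0.19·2 + 0.21·2 + 0.26·2 = 2 bits/symbol.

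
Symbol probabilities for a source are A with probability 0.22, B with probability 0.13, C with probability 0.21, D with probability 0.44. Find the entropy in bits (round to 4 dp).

1.8572 bits

H = −Σ pᵢ log₂ pᵢ.
−0.22·log₂(0.22) = 0.4806
−0.13·log₂(0.13) = 0.3826
−0.21·log₂(0.21) = 0.4728
−0.44·log₂(0.44) = 0.5211
Sum ≈ 1.8572 → 1.8572 bits.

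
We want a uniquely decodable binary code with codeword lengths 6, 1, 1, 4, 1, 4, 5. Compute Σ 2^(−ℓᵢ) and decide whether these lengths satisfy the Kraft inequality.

With common denominator 2^6 = 64: Σ 2^(−ℓᵢ) = 1/64 + 32/64 + 32/64 + 4/64 + 32/64 + 4/64 + 2/64 = 107/64 = 1.671875.
Kraft's inequality requires Σ ≤ 1; here Σ = 1.671875 > 1, so no such prefix code exists.

1.671875; no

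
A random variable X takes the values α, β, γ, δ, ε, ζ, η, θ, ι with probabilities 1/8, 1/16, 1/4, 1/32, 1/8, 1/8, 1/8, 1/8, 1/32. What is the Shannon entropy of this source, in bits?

2.9375 bits

Each probability is a power of 1/2, so log₂(1/p) is an integer.
H = Σ p·log₂(1/p) = 1/8·3 + 1/16·4 + 1/4·2 + 1/32·5 + 1/8·3 + 1/8·3 + 1/8·3 + 1/8·3 + 1/32·5 = 2.9375 bits.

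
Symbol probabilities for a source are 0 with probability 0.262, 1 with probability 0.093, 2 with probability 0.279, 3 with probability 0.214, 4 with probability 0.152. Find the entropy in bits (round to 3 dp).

2.228 bits

H = −Σ pᵢ log₂ pᵢ.
−0.262·log₂(0.262) = 0.5063
−0.093·log₂(0.093) = 0.3187
−0.279·log₂(0.279) = 0.5138
−0.214·log₂(0.214) = 0.4760
−0.152·log₂(0.152) = 0.4131
Sum ≈ 2.2279 → 2.228 bits.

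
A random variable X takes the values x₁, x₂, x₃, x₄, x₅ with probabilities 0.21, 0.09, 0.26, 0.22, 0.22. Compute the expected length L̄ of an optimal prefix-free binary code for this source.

2.3 bits/symbol

Repeatedly combine the two least-probable nodes; the expected code length is the sum of the merged weights.
merge 9/100 + 21/100 → 3/10
merge 11/50 + 11/50 → 11/25
merge 13/50 + 3/10 → 14/25
merge 11/25 + 14/25 → 1
L = 3/10 + 11/25 + 14/25 + 1 = 23/10 = 2.3 bits/symbol.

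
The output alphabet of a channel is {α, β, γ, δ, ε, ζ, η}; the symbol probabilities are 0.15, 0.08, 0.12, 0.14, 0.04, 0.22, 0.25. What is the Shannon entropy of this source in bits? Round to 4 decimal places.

2.6326 bits

H = −Σ pᵢ log₂ pᵢ.
−0.15·log₂(0.15) = 0.4105
−0.08·log₂(0.08) = 0.2915
−0.12·log₂(0.12) = 0.3671
−0.14·log₂(0.14) = 0.3971
−0.04·log₂(0.04) = 0.1858
−0.22·log₂(0.22) = 0.4806
−0.25·log₂(0.25) = 0.5000
Sum ≈ 2.6326 → 2.6326 bits.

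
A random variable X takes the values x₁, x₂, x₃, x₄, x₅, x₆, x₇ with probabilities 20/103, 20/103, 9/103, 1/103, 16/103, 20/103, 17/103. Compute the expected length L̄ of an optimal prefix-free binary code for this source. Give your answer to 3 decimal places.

Repeatedly combine the two least-probable nodes; the expected code length is the sum of the merged weights.
merge 1/103 + 9/103 → 10/103
merge 10/103 + 16/103 → 26/103
merge 17/103 + 20/103 → 37/103
merge 20/103 + 20/103 → 40/103
merge 26/103 + 37/103 → 63/103
merge 40/103 + 63/103 → 1
L = 10/103 + 26/103 + 37/103 + 40/103 + 63/103 + 1 = 279/103 ≈ 2.709 bits/symbol.

2.709 bits/symbol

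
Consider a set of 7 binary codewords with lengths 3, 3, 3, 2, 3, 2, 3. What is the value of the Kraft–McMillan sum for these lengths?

With common denominator 2^3 = 8: Σ 2^(−ℓᵢ) = 1/8 + 1/8 + 1/8 + 2/8 + 1/8 + 2/8 + 1/8 = 9/8 = 1.125.

1.125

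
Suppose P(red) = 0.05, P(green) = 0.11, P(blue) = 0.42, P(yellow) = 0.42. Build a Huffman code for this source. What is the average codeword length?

Repeatedly combine the two least-probable nodes; the expected code length is the sum of the merged weights.
merge 1/20 + 11/100 → 4/25
merge 4/25 + 21/50 → 29/50
merge 21/50 + 29/50 → 1
L = 4/25 + 29/50 + 1 = 87/50 = 1.74 bits/symbol.

1.74 bits/symbol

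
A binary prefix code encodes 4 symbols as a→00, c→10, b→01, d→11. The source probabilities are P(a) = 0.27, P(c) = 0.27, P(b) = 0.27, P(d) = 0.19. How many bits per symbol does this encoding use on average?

2 bits/symbol

L̄ = Σ pᵢ·ℓᵢ = 0.27·2 + 0.27·2 + 0.27·2 + 0.19·2 = 2 bits/symbol.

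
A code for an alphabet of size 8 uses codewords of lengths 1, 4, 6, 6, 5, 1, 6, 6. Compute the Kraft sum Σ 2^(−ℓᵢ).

With common denominator 2^6 = 64: Σ 2^(−ℓᵢ) = 32/64 + 4/64 + 1/64 + 1/64 + 2/64 + 32/64 + 1/64 + 1/64 = 74/64 = 1.15625.

1.15625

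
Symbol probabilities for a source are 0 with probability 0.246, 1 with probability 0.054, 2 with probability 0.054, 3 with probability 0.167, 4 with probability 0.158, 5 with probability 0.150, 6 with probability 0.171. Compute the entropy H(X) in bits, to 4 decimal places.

H = −Σ pᵢ log₂ pᵢ.
−0.246·log₂(0.246) = 0.4977
−0.054·log₂(0.054) = 0.2274
−0.054·log₂(0.054) = 0.2274
−0.167·log₂(0.167) = 0.4312
−0.158·log₂(0.158) = 0.4206
−0.150·log₂(0.150) = 0.4105
−0.171·log₂(0.171) = 0.4357
Sum ≈ 2.6505 → 2.6505 bits.

2.6505 bits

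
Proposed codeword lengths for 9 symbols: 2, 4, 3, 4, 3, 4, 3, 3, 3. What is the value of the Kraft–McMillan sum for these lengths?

With common denominator 2^4 = 16: Σ 2^(−ℓᵢ) = 4/16 + 1/16 + 2/16 + 1/16 + 2/16 + 1/16 + 2/16 + 2/16 + 2/16 = 17/16 = 1.0625.

1.0625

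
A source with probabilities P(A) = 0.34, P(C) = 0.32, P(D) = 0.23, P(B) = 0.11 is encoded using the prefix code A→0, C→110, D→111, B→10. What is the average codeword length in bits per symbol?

2.21 bits/symbol

L̄ = Σ pᵢ·ℓᵢ = 0.34·1 + 0.32·3 + 0.23·3 + 0.11·2 = 2.21 bits/symbol.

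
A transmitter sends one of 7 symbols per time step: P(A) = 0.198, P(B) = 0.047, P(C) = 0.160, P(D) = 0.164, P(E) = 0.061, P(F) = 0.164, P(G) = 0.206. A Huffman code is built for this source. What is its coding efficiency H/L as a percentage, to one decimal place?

98.5%

Entropy H = −Σ p log₂ p ≈ 2.6641 bits.
Huffman merges: 47/1000+61/1000→27/250; 27/250+4/25→67/250; 41/250+41/250→41/125; 99/500+103/500→101/250; 67/250+41/125→149/250; 101/250+149/250→1. L = 338/125 ≈ 2.7040.
Efficiency = H/L = 2.6641/2.7040 = 98.5%.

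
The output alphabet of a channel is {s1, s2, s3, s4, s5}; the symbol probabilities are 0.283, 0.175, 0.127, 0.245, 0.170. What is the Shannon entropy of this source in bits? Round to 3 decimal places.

H = −Σ pᵢ log₂ pᵢ.
−0.283·log₂(0.283) = 0.5154
−0.175·log₂(0.175) = 0.4401
−0.127·log₂(0.127) = 0.3781
−0.245·log₂(0.245) = 0.4971
−0.170·log₂(0.170) = 0.4346
Sum ≈ 2.2652 → 2.265 bits.

2.265 bits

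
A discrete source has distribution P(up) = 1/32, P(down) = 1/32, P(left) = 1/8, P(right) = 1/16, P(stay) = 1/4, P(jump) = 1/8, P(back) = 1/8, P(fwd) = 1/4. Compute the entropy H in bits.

Each probability is a power of 1/2, so log₂(1/p) is an integer.
H = Σ p·log₂(1/p) = 1/32·5 + 1/32·5 + 1/8·3 + 1/16·4 + 1/4·2 + 1/8·3 + 1/8·3 + 1/4·2 = 2.6875 bits.

2.6875 bits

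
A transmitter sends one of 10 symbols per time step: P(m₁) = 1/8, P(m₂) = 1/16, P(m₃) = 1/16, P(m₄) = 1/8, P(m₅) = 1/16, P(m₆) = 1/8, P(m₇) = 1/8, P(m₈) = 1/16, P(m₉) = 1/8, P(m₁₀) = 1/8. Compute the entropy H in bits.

Each probability is a power of 1/2, so log₂(1/p) is an integer.
H = Σ p·log₂(1/p) = 1/8·3 + 1/16·4 + 1/16·4 + 1/8·3 + 1/16·4 + 1/8·3 + 1/8·3 + 1/16·4 + 1/8·3 + 1/8·3 = 3.25 bits.

3.25 bits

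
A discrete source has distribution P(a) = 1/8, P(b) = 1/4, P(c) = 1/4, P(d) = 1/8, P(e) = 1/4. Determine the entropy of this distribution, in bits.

2.25 bits

Each probability is a power of 1/2, so log₂(1/p) is an integer.
H = Σ p·log₂(1/p) = 1/8·3 + 1/4·2 + 1/4·2 + 1/8·3 + 1/4·2 = 2.25 bits.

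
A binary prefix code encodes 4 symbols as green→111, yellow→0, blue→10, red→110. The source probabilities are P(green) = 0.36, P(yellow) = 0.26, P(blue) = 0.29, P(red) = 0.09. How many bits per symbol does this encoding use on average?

2.19 bits/symbol

L̄ = Σ pᵢ·ℓᵢ = 0.36·3 + 0.26·1 + 0.29·2 + 0.09·3 = 2.19 bits/symbol.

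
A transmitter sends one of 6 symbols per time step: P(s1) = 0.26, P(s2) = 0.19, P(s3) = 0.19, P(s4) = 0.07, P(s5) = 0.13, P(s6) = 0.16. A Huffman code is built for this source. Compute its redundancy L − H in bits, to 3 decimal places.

Entropy H = −Σ p log₂ p ≈ 2.4900 bits.
Huffman merges: 7/100+13/100→1/5; 4/25+19/100→7/20; 19/100+1/5→39/100; 13/50+7/20→61/100; 39/100+61/100→1. L = 51/20 ≈ 2.5500.
L − H = 2.5500 − 2.4900 = 0.060 bits.

0.060 bits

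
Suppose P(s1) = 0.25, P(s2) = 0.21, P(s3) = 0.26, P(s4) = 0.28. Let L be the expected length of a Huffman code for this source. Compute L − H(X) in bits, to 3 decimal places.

0.008 bits

Entropy H = −Σ p log₂ p ≈ 1.9923 bits.
Huffman merges: 21/100+1/4→23/50; 13/50+7/25→27/50; 23/50+27/50→1. L = 2 ≈ 2.0000.
L − H = 2.0000 − 1.9923 = 0.008 bits.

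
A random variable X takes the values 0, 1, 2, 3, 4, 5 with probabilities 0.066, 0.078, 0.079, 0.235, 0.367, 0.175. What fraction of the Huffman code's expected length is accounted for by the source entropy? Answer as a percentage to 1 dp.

Entropy H = −Σ p log₂ p ≈ 2.2969 bits.
Huffman merges: 33/500+39/500→18/125; 79/1000+18/125→223/1000; 7/40+223/1000→199/500; 47/200+367/1000→301/500; 199/500+301/500→1. L = 2367/1000 ≈ 2.3670.
Efficiency = H/L = 2.2969/2.3670 = 97.0%.

97.0%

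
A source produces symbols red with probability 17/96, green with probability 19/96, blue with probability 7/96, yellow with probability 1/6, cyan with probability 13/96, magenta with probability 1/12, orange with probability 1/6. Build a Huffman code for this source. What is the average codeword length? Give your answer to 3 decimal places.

Repeatedly combine the two least-probable nodes; the expected code length is the sum of the merged weights.
merge 7/96 + 1/12 → 5/32
merge 13/96 + 5/32 → 7/24
merge 1/6 + 1/6 → 1/3
merge 17/96 + 19/96 → 3/8
merge 7/24 + 1/3 → 5/8
merge 3/8 + 5/8 → 1
L = 5/32 + 7/24 + 1/3 + 3/8 + 5/8 + 1 = 89/32 ≈ 2.781 bits/symbol.

2.781 bits/symbol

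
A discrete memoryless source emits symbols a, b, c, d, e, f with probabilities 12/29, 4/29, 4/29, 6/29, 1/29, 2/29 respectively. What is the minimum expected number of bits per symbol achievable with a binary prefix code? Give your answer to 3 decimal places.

Repeatedly combine the two least-probable nodes; the expected code length is the sum of the merged weights.
merge 1/29 + 2/29 → 3/29
merge 3/29 + 4/29 → 7/29
merge 4/29 + 6/29 → 10/29
merge 7/29 + 10/29 → 17/29
merge 12/29 + 17/29 → 1
L = 3/29 + 7/29 + 10/29 + 17/29 + 1 = 66/29 ≈ 2.276 bits/symbol.

2.276 bits/symbol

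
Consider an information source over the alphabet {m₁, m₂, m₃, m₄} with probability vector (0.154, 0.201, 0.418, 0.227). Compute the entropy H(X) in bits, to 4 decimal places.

1.8925 bits

H = −Σ pᵢ log₂ pᵢ.
−0.154·log₂(0.154) = 0.4156
−0.201·log₂(0.201) = 0.4653
−0.418·log₂(0.418) = 0.5260
−0.227·log₂(0.227) = 0.4856
Sum ≈ 1.8925 → 1.8925 bits.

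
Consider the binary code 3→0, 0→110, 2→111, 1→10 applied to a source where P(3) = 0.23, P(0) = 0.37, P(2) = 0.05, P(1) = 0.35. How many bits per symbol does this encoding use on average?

L̄ = Σ pᵢ·ℓᵢ = 0.23·1 + 0.37·3 + 0.05·3 + 0.35·2 = 2.19 bits/symbol.

2.19 bits/symbol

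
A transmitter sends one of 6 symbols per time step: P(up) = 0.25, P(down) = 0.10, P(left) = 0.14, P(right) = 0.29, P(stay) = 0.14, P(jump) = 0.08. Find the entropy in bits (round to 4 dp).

H = −Σ pᵢ log₂ pᵢ.
−0.25·log₂(0.25) = 0.5000
−0.10·log₂(0.10) = 0.3322
−0.14·log₂(0.14) = 0.3971
−0.29·log₂(0.29) = 0.5179
−0.14·log₂(0.14) = 0.3971
−0.08·log₂(0.08) = 0.2915
Sum ≈ 2.4358 → 2.4358 bits.

2.4358 bits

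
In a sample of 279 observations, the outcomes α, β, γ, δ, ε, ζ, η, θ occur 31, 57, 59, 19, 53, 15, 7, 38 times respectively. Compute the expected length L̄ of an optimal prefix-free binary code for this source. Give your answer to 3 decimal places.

Probabilities are the counts divided by 279.
Repeatedly combine the two least-probable nodes; the expected code length is the sum of the merged weights.
merge 7/279 + 5/93 → 22/279
merge 19/279 + 22/279 → 41/279
merge 1/9 + 38/279 → 23/93
merge 41/279 + 53/279 → 94/279
merge 19/93 + 59/279 → 116/279
merge 23/93 + 94/279 → 163/279
merge 116/279 + 163/279 → 1
L = 22/279 + 41/279 + 23/93 + 94/279 + 116/279 + 163/279 + 1 = 784/279 ≈ 2.810 bits/symbol.

2.810 bits/symbol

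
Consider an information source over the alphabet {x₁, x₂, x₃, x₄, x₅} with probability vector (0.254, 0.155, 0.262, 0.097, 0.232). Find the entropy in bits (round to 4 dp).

H = −Σ pᵢ log₂ pᵢ.
−0.254·log₂(0.254) = 0.5022
−0.155·log₂(0.155) = 0.4169
−0.262·log₂(0.262) = 0.5063
−0.097·log₂(0.097) = 0.3265
−0.232·log₂(0.232) = 0.4890
Sum ≈ 2.2409 → 2.2409 bits.

2.2409 bits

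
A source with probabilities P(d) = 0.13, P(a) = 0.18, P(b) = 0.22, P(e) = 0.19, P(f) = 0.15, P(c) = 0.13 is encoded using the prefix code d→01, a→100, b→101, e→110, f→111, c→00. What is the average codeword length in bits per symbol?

L̄ = Σ pᵢ·ℓᵢ = 0.13·2 + 0.18·3 + 0.22·3 + 0.19·3 + 0.15·3 + 0.13·2 = 2.74 bits/symbol.

2.74 bits/symbol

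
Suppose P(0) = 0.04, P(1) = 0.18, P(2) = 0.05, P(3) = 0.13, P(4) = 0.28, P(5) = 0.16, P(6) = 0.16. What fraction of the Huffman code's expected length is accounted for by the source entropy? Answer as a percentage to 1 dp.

98.5%

Entropy H = −Σ p log₂ p ≈ 2.5901 bits.
Huffman merges: 1/25+1/20→9/100; 9/100+13/100→11/50; 4/25+4/25→8/25; 9/50+11/50→2/5; 7/25+8/25→3/5; 2/5+3/5→1. L = 263/100 ≈ 2.6300.
Efficiency = H/L = 2.5901/2.6300 = 98.5%.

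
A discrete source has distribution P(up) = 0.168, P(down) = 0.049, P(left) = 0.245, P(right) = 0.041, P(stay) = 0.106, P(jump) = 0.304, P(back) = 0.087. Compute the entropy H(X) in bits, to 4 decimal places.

H = −Σ pᵢ log₂ pᵢ.
−0.168·log₂(0.168) = 0.4323
−0.049·log₂(0.049) = 0.2132
−0.245·log₂(0.245) = 0.4971
−0.041·log₂(0.041) = 0.1889
−0.106·log₂(0.106) = 0.3432
−0.304·log₂(0.304) = 0.5222
−0.087·log₂(0.087) = 0.3065
Sum ≈ 2.5036 → 2.5036 bits.

2.5036 bits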